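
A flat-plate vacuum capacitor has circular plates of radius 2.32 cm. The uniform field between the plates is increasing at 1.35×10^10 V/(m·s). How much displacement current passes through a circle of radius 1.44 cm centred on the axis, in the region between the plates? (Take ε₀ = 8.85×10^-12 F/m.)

7.78×10^-5 A

I_d = ε₀ dΦ_E/dt = ε₀ πR² (dE/dt) = (8.85×10^-12)(1.691×10^-3)(1.35×10^10) = 2.020×10^-4 A through the full plate area.
Since J_d is uniform, the enclosed fraction is (r/R)² = 0.3853, giving I_d,enc = 7.78×10^-5 A.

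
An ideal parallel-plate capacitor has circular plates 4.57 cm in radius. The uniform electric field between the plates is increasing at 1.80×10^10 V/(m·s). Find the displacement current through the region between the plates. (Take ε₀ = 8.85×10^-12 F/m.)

1.05×10^-3 A

The displacement current is ε₀ times dΦ_E/dt = ε₀ A dE/dt = (8.85×10^-12)(6.561×10^-3)(1.80×10^10) = 1.05×10^-3 A.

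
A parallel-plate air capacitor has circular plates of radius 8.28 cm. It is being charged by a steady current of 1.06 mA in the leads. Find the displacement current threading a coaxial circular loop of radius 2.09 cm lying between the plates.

By continuity the displacement current in the gap matches the conduction current: I_d = 1.06×10^-3 A.
Through an area πr² the displacement current is I_d·(πr²/πR²) = I_d (r/R)² = 6.75×10^-5 A.

6.75×10^-5 A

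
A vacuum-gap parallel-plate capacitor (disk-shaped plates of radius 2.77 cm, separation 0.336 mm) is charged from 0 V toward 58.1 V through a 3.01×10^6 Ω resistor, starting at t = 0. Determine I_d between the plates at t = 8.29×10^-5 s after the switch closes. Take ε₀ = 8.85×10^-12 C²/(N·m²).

With C = ε₀A/d = (8.85×10^-12)(2.411×10^-3)/(3.36×10^-4) = 6.350×10^-11 F, the time constant is τ = RC = 1.911×10^-4 s, so t/τ = 0.4338 and e^(−t/τ) = 0.6480.
I_d = I_cond = (V₀/R) e^(−t/τ) = (1.930×10^-5)(0.6480) = 1.25×10^-5 A.

1.25×10^-5 A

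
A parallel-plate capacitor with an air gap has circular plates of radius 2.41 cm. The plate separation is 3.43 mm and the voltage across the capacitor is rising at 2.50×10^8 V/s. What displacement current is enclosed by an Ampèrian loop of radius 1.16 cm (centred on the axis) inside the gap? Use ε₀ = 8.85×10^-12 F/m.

dE/dt = (dV/dt)/d = 7.289×10^10 V/(m·s); I_d = ε₀(πR²)(dE/dt) = (8.85×10^-12)(1.825×10^-3)(7.289×10^10) = 1.177×10^-3 A.
The field is uniform, so I_d,enc = I_d (r/R)² = (1.177×10^-3)(1.16/2.41)² = 2.73×10^-4 A.

2.73×10^-4 A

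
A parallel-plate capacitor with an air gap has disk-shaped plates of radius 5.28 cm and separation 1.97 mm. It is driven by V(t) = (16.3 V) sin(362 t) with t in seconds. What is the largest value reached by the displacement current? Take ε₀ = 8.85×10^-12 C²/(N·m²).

(dE/dt)_max = V₀ω/d = 2.995×10^6 V/(m·s); ω = 362 rad/s.
I_d,max = ε₀ A (dE/dt)_max = (8.85×10^-12)(8.758×10^-3)(2.995×10^6) = 2.32×10^-7 A.

2.32×10^-7 A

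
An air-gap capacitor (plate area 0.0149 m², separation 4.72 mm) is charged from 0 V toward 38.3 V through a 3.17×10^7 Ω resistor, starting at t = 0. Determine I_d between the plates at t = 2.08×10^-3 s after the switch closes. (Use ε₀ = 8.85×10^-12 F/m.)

1.15×10^-7 A

C = ε₀A/d = (8.85×10^-12)(0.0149)/(4.72×10^-3) = 2.794×10^-11 F, so τ = RC = 8.857×10^-4 s.
The conduction current is I(t) = (V₀/R) e^(−t/τ), and the displacement current between the plates equals it.
t/τ = 2.348; I_d = (38.3/3.17×10^7) · e^(−2.348) = (1.208×10^-6)(0.09556) = 1.15×10^-7 A.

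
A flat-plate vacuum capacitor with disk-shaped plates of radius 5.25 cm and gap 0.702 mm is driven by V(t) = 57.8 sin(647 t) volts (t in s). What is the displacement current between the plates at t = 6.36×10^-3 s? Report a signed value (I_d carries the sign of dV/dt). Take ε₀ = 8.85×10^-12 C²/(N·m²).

dE/dt = (V₀ω/d)·cos(ωt) with ωt = 4.11492 rad: (57.8)(647)(-0.5626)/(7.02×10^-4) = -2.997×10^7 V/(m·s).
I_d = ε₀ A dE/dt = (8.85×10^-12)(8.659×10^-3)(-2.997×10^7) = -2.30×10^-6 A.

-2.30×10^-6 A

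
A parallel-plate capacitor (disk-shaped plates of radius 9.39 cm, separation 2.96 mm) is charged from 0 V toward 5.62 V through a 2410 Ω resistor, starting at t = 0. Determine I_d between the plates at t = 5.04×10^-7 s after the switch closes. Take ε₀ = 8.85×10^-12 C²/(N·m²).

With C = ε₀A/d = (8.85×10^-12)(0.02770)/(2.96×10^-3) = 8.282×10^-11 F, the time constant is τ = RC = 1.996×10^-7 s, so t/τ = 2.525 and e^(−t/τ) = 0.08006.
I_d = I_cond = (V₀/R) e^(−t/τ) = (2.332×10^-3)(0.08006) = 1.87×10^-4 A.

1.87×10^-4 A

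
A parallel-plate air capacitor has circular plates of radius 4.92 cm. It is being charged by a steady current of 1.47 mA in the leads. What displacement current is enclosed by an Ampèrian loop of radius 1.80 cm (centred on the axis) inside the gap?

1.97×10^-4 A

No conduction current crosses the gap, so I_d there equals the 1.47×10^-3 A in the leads.
The field is uniform, so I_d,enc = I_d (r/R)² = (1.47×10^-3)(1.80/4.92)² = 1.97×10^-4 A.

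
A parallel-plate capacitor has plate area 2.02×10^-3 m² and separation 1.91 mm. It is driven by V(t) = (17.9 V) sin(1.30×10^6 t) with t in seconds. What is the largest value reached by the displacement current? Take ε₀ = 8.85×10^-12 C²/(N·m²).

2.18×10^-4 A

C = ε₀A/d = (8.85×10^-12)(2.02×10^-3)/(1.91×10^-3) = 9.360×10^-12 F; ω = 1.30×10^6 rad/s.
I_d = C dV/dt, so |I_d|_max = C V₀ ω = (9.360×10^-12)(17.9)(1.30×10^6) = 2.18×10^-4 A.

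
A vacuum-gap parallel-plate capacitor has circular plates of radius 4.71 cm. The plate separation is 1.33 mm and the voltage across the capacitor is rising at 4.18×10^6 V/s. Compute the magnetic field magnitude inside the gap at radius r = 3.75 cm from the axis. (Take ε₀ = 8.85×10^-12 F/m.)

dE/dt = (dV/dt)/d = 3.143×10^9 V/(m·s); I_d = ε₀(πR²)(dE/dt) = (8.85×10^-12)(6.969×10^-3)(3.143×10^9) = 1.938×10^-4 A.
For r < R the Ampère–Maxwell law gives B(2πr) = μ₀ I_d (r²/R²), so B = μ₀ I_d r/(2πR²) = (4π×10^-7)(1.938×10^-4)(0.0375)/(2π·0.0471²) = 6.55×10^-10 T.

6.55×10^-10 T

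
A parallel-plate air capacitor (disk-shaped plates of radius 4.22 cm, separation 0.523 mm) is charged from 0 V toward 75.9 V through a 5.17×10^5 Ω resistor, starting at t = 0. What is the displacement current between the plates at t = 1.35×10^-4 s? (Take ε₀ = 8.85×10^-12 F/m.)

9.31×10^-6 A

C = ε₀A/d = (8.85×10^-12)(5.595×10^-3)/(5.23×10^-4) = 9.468×10^-11 F, so τ = RC = 4.895×10^-5 s.
The conduction current is I(t) = (V₀/R) e^(−t/τ), and the displacement current between the plates equals it.
t/τ = 2.758; I_d = (75.9/5.17×10^5) · e^(−2.758) = (1.468×10^-4)(0.06342) = 9.31×10^-6 A.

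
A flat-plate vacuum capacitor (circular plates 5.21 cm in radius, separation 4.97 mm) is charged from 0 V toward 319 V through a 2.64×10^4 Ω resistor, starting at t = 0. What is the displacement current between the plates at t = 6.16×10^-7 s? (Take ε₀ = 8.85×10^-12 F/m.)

2.60×10^-3 A

C = ε₀A/d = (8.85×10^-12)(8.528×10^-3)/(4.97×10^-3) = 1.519×10^-11 F, so τ = RC = 4.010×10^-7 s.
The conduction current is I(t) = (V₀/R) e^(−t/τ), and the displacement current between the plates equals it.
t/τ = 1.536; I_d = (319/2.64×10^4) · e^(−1.536) = (0.01208)(0.2152) = 2.60×10^-3 A.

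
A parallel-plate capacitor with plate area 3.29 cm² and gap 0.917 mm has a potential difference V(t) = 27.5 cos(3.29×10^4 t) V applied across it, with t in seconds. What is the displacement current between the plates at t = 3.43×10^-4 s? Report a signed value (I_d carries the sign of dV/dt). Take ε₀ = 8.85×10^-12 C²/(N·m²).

2.75×10^-6 A

dE/dt = (V₀ω/d)·−sin(ωt) with ωt = 11.2847 rad: (27.5)(3.29×10^4)(0.9585)/(9.17×10^-4) = 9.457×10^8 V/(m·s).
I_d = ε₀ A dE/dt = (8.85×10^-12)(3.29×10^-4)(9.457×10^8) = 2.75×10^-6 A.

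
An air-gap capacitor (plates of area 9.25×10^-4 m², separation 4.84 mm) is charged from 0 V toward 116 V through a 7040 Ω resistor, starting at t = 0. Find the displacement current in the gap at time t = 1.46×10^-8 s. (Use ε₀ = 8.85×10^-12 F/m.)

With C = ε₀A/d = (8.85×10^-12)(9.25×10^-4)/(4.84×10^-3) = 1.691×10^-12 F, the time constant is τ = RC = 1.190×10^-8 s, so t/τ = 1.227 and e^(−t/τ) = 0.2932.
I_d = I_cond = (V₀/R) e^(−t/τ) = (0.01648)(0.2932) = 4.83×10^-3 A.

4.83×10^-3 A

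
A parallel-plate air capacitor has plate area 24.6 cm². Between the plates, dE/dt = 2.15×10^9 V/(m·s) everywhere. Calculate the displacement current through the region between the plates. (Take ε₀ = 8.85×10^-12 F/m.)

4.68×10^-5 A

The displacement current is ε₀ times dΦ_E/dt = ε₀ A dE/dt = (8.85×10^-12)(2.46×10^-3)(2.15×10^9) = 4.68×10^-5 A.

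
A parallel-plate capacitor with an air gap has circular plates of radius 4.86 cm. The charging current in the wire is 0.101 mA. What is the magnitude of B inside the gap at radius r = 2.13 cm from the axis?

Between the plates the displacement current equals the wire current: I_d = 0.101 mA = 1.01×10^-4 A.
∮B·dl = μ₀ I_d,enc with I_d,enc = I_d r²/R² = 1.940×10^-5 A; so B = μ₀ I_d,enc/(2πr) = 1.82×10^-10 T.

1.82×10^-10 T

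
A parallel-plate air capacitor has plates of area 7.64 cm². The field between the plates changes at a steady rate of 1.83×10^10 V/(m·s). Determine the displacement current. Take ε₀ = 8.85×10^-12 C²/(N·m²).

1.24×10^-4 A

The displacement current is ε₀ times dΦ_E/dt = ε₀ A dE/dt = (8.85×10^-12)(7.64×10^-4)(1.83×10^10) = 1.24×10^-4 A.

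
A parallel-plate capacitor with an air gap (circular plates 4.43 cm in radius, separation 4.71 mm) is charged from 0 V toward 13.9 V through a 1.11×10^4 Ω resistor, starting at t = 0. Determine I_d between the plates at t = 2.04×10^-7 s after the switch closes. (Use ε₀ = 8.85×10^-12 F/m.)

2.56×10^-4 A

With C = ε₀A/d = (8.85×10^-12)(6.165×10^-3)/(4.71×10^-3) = 1.158×10^-11 F, the time constant is τ = RC = 1.285×10^-7 s, so t/τ = 1.588 and e^(−t/τ) = 0.2043.
I_d = I_cond = (V₀/R) e^(−t/τ) = (1.252×10^-3)(0.2043) = 2.56×10^-4 A.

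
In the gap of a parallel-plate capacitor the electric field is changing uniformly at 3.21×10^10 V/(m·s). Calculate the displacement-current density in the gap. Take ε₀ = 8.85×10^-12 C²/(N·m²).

J_d = ε₀ ∂E/∂t, so J_d = 0.284 A/m².

0.284 A/m²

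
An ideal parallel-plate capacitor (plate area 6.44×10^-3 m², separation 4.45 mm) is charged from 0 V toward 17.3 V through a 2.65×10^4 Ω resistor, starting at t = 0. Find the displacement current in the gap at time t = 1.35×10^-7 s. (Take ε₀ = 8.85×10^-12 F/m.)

4.39×10^-4 A

C = ε₀A/d = (8.85×10^-12)(6.44×10^-3)/(4.45×10^-3) = 1.281×10^-11 F and τ = RC = 3.395×10^-7 s. I_d in the gap equals the RC charging current.
I_d(t) = (V₀/R) e^(−t/τ) = 6.528×10^-4 · e^(−0.3976) = 4.39×10^-4 A.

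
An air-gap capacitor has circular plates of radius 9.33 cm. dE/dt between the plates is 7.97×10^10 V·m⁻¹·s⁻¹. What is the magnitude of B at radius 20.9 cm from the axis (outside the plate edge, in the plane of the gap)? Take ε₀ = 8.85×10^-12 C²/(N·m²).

I_d = ε₀ dΦ_E/dt = ε₀ πR² (dE/dt) = (8.85×10^-12)(0.02735)(7.97×10^10) = 0.01929 A through the full plate area.
Outside the plates the loop encloses all of I_d, so B·2πr = μ₀ I_d and B = 1.85×10^-8 T.

1.85×10^-8 T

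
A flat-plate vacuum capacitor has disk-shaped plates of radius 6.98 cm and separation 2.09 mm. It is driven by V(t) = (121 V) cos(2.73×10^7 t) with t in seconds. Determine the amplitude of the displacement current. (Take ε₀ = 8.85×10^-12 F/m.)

C = ε₀A/d = (8.85×10^-12)(0.01531)/(2.09×10^-3) = 6.483×10^-11 F; ω = 2.73×10^7 rad/s.
I_d = C dV/dt, so |I_d|_max = C V₀ ω = (6.483×10^-11)(121)(2.73×10^7) = 0.214 A.

0.214 A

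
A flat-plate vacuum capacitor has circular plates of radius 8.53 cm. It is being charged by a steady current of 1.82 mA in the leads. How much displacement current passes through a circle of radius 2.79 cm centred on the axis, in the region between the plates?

1.95×10^-4 A

Between the plates the displacement current equals the wire current: I_d = 1.82 mA = 1.82×10^-3 A.
Through an area πr² the displacement current is I_d·(πr²/πR²) = I_d (r/R)² = 1.95×10^-4 A.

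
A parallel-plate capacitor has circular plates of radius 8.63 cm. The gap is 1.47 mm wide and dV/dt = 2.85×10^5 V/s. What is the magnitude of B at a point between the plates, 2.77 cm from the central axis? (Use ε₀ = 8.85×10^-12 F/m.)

2.99×10^-11 T

I_d = C dV/dt with C = ε₀πR²/d = 1.409×10^-10 F, so I_d = (1.409×10^-10)(2.85×10^5) = 4.016×10^-5 A.
∮B·dl = μ₀ I_d,enc with I_d,enc = I_d r²/R² = 4.137×10^-6 A; so B = μ₀ I_d,enc/(2πr) = 2.99×10^-11 T.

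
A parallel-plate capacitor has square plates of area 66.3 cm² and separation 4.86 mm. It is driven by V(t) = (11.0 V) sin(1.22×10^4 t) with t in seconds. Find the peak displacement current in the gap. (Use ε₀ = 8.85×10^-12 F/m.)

1.62×10^-6 A

(dE/dt)_max = V₀ω/d = 2.761×10^7 V/(m·s); ω = 1.22×10^4 rad/s.
I_d,max = ε₀ A (dE/dt)_max = (8.85×10^-12)(6.63×10^-3)(2.761×10^7) = 1.62×10^-6 A.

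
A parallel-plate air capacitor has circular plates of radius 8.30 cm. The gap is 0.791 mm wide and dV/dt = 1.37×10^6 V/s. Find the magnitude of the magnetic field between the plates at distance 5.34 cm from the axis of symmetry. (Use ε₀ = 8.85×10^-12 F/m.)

dE/dt = (dV/dt)/d = 1.732×10^9 V/(m·s); I_d = ε₀(πR²)(dE/dt) = (8.85×10^-12)(0.02164)(1.732×10^9) = 3.317×10^-4 A.
∮B·dl = μ₀ I_d,enc with I_d,enc = I_d r²/R² = 1.373×10^-4 A; so B = μ₀ I_d,enc/(2πr) = 5.14×10^-10 T.

5.14×10^-10 T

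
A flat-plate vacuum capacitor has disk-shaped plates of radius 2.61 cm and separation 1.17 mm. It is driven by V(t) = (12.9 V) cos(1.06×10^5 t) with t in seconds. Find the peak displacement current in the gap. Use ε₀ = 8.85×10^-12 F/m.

2.21×10^-5 A

The displacement current equals the conduction current C dV/dt, which peaks at C V₀ ω.
With C = ε₀A/d = (8.85×10^-12)(2.140×10^-3)/(1.17×10^-3) = 1.619×10^-11 F and ω = 1.06×10^5 rad/s, I_d,max = (1.619×10^-11)(12.9)(1.06×10^5) = 2.21×10^-5 A.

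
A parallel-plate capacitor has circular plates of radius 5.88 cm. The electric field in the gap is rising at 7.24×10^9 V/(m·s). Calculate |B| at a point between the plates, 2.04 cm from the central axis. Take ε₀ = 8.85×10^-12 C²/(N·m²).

8.21×10^-10 T

Total displacement current: I_d = ε₀(πR²)(dE/dt) = (8.85×10^-12)(0.01086)(7.24×10^9) = 6.958×10^-4 A.
∮B·dl = μ₀ I_d,enc with I_d,enc = I_d r²/R² = 8.375×10^-5 A; so B = μ₀ I_d,enc/(2πr) = 8.21×10^-10 T.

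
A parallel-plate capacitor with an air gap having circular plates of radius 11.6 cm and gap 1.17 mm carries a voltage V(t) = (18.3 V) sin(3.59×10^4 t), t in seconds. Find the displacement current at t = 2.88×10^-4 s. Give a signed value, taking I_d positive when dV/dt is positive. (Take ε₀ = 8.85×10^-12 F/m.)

-1.28×10^-4 A

dV/dt = (18.3)(3.59×10^4)·cos(10.3392) = -4.009×10^5 V/s.
I_d = C dV/dt with C = ε₀A/d = (8.85×10^-12)(0.04227)/(1.17×10^-3) = 3.197×10^-10 F, so I_d = (3.197×10^-10)(-4.009×10^5) = -1.28×10^-4 A.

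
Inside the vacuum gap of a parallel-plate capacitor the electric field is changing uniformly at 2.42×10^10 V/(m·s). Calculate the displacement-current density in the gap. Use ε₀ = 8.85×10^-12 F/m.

0.214 A/m²

J_d = ε₀ dE/dt = (8.85×10^-12)(2.42×10^10) = 0.214 A/m².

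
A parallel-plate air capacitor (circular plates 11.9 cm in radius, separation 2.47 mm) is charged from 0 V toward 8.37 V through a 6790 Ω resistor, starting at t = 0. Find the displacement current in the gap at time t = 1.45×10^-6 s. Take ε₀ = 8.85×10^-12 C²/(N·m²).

C = ε₀A/d = (8.85×10^-12)(0.04449)/(2.47×10^-3) = 1.594×10^-10 F, so τ = RC = 1.082×10^-6 s.
The conduction current is I(t) = (V₀/R) e^(−t/τ), and the displacement current between the plates equals it.
t/τ = 1.340; I_d = (8.37/6790) · e^(−1.340) = (1.233×10^-3)(0.2618) = 3.23×10^-4 A.

3.23×10^-4 A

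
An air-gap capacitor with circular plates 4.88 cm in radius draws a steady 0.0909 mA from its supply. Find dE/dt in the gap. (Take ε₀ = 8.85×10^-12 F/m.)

1.37×10^9 V/(m·s)

By continuity, I_d in the gap equals the 0.0909 mA flowing in the wire.
Since I_d = ε₀ A dE/dt, dE/dt = I_d/(ε₀A) = (9.09×10^-5)/((8.85×10^-12)(7.482×10^-3)) = 1.37×10^9 V/(m·s).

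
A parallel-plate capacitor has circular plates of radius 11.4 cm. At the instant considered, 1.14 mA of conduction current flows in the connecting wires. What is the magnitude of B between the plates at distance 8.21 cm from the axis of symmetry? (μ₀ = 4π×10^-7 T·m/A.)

1.44×10^-9 T

By continuity the displacement current in the gap matches the conduction current: I_d = 1.14×10^-3 A.
∮B·dl = μ₀ I_d,enc with I_d,enc = I_d r²/R² = 5.913×10^-4 A; so B = μ₀ I_d,enc/(2πr) = 1.44×10^-9 T.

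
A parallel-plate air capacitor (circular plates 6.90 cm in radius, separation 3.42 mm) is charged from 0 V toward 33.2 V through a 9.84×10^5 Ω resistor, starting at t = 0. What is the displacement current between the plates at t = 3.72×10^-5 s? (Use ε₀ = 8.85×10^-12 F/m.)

1.27×10^-5 A

C = ε₀A/d = (8.85×10^-12)(0.01496)/(3.42×10^-3) = 3.871×10^-11 F, so τ = RC = 3.809×10^-5 s.
The conduction current is I(t) = (V₀/R) e^(−t/τ), and the displacement current between the plates equals it.
t/τ = 0.9766; I_d = (33.2/9.84×10^5) · e^(−0.9766) = (3.374×10^-5)(0.3766) = 1.27×10^-5 A.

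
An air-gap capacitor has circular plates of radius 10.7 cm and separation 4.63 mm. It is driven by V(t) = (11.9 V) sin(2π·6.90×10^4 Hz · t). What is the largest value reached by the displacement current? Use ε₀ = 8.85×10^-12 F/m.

(dE/dt)_max = V₀ω/d = 1.114×10^9 V/(m·s); ω = 2πf = 4.335×10^5 rad/s.
I_d,max = ε₀ A (dE/dt)_max = (8.85×10^-12)(0.03597)(1.114×10^9) = 3.55×10^-4 A.

3.55×10^-4 A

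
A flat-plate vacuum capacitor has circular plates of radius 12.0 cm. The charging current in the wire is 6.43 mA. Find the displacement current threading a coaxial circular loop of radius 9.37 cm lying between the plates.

3.92×10^-3 A

By continuity the displacement current in the gap matches the conduction current: I_d = 6.43×10^-3 A.
Since J_d is uniform, the enclosed fraction is (r/R)² = 0.6097, giving I_d,enc = 3.92×10^-3 A.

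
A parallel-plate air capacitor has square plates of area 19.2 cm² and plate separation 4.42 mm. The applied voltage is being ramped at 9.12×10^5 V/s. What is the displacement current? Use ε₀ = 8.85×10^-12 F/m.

3.51×10^-6 A

C = ε₀A/d = (8.85×10^-12)(1.92×10^-3)/(4.42×10^-3) = 3.844×10^-12 F.
I_d = C dV/dt = (3.844×10^-12)(9.12×10^5) = 3.51×10^-6 A.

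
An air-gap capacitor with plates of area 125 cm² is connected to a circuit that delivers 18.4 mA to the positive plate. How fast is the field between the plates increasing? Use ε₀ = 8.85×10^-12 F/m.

By continuity, I_d in the gap equals the 18.4 mA flowing in the wire.
Since I_d = ε₀ A dE/dt, dE/dt = I_d/(ε₀A) = (0.0184)/((8.85×10^-12)(0.0125)) = 1.66×10^11 V/(m·s).

1.66×10^11 V/(m·s)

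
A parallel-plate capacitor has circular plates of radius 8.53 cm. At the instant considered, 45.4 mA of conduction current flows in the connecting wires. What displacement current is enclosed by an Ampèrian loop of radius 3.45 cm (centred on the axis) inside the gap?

No conduction current crosses the gap, so I_d there equals the 0.0454 A in the leads.
Since J_d is uniform, the enclosed fraction is (r/R)² = 0.1636, giving I_d,enc = 7.43×10^-3 A.

7.43×10^-3 A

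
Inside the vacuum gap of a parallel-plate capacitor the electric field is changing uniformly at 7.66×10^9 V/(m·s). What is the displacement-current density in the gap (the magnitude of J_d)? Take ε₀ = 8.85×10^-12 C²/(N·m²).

J_d = ε₀ ∂E/∂t, so J_d = 0.0678 A/m².

0.0678 A/m²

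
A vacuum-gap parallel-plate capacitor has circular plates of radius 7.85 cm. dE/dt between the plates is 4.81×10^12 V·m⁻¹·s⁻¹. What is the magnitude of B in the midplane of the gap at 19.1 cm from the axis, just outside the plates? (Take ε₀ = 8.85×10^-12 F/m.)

Total displacement current: I_d = ε₀(πR²)(dE/dt) = (8.85×10^-12)(0.01936)(4.81×10^12) = 0.8241 A.
With r > R the enclosed displacement current is the full I_d; B = μ₀ I_d / (2πr) = 8.63×10^-7 T.

8.63×10^-7 T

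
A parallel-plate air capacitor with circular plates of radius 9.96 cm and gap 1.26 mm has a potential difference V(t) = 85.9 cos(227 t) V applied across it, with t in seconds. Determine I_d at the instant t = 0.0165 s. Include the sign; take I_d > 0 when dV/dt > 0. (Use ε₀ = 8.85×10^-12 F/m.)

2.42×10^-6 A

dE/dt = (V₀ω/d)·−sin(ωt) with ωt = 3.7455 rad: (85.9)(227)(0.5679)/(1.26×10^-3) = 8.789×10^6 V/(m·s).
I_d = ε₀ A dE/dt = (8.85×10^-12)(0.03117)(8.789×10^6) = 2.42×10^-6 A.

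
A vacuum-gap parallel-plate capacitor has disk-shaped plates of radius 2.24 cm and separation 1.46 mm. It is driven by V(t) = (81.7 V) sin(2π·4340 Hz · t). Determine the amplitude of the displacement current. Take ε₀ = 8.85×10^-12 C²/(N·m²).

2.13×10^-5 A

The displacement current equals the conduction current C dV/dt, which peaks at C V₀ ω.
With C = ε₀A/d = (8.85×10^-12)(1.576×10^-3)/(1.46×10^-3) = 9.553×10^-12 F and ω = 2πf = 2.727×10^4 rad/s, I_d,max = (9.553×10^-12)(81.7)(2.727×10^4) = 2.13×10^-5 A.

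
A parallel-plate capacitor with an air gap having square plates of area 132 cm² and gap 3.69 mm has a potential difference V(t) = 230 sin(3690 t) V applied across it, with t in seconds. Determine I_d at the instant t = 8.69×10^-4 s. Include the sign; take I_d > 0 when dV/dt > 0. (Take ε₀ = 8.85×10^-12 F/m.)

-2.68×10^-5 A

dE/dt = (V₀ω/d)·cos(ωt) with ωt = 3.20661 rad: (230)(3690)(-0.9979)/(3.69×10^-3) = -2.295×10^8 V/(m·s).
I_d = ε₀ A dE/dt = (8.85×10^-12)(0.0132)(-2.295×10^8) = -2.68×10^-5 A.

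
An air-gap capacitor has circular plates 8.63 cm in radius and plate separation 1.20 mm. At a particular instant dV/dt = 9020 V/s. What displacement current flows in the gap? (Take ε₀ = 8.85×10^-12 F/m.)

1.56×10^-6 A

The displacement current equals the charging current C dV/dt. With C = ε₀A/d = (8.85×10^-12)(0.02340)/(1.20×10^-3) = 1.726×10^-10 F, I_d = (1.726×10^-10)(9020) = 1.56×10^-6 A.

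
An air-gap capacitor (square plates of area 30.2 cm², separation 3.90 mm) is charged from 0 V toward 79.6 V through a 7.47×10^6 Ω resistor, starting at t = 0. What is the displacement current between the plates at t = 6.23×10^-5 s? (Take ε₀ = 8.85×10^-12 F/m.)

3.16×10^-6 A

With C = ε₀A/d = (8.85×10^-12)(3.02×10^-3)/(3.90×10^-3) = 6.853×10^-12 F, the time constant is τ = RC = 5.119×10^-5 s, so t/τ = 1.217 and e^(−t/τ) = 0.2961.
I_d = I_cond = (V₀/R) e^(−t/τ) = (1.066×10^-5)(0.2961) = 3.16×10^-6 A.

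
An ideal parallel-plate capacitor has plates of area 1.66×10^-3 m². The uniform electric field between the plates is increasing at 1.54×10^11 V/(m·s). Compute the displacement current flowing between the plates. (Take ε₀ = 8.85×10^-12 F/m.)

With a uniform field, Φ_E = EA, so I_d = ε₀ A dE/dt = 2.26×10^-3 A.

2.26×10^-3 A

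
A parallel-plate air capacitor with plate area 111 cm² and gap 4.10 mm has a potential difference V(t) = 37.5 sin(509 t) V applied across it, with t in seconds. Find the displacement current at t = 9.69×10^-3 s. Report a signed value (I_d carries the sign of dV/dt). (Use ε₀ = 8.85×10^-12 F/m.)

9.97×10^-8 A

dE/dt = (V₀ω/d)·cos(ωt) with ωt = 4.93221 rad: (37.5)(509)(0.2181)/(4.10×10^-3) = 1.015×10^6 V/(m·s).
I_d = ε₀ A dE/dt = (8.85×10^-12)(0.0111)(1.015×10^6) = 9.97×10^-8 A.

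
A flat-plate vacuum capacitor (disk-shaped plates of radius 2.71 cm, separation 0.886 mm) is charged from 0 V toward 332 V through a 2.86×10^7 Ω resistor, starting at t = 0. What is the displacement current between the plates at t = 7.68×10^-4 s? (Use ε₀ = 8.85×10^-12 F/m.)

C = ε₀A/d = (8.85×10^-12)(2.307×10^-3)/(8.86×10^-4) = 2.304×10^-11 F, so τ = RC = 6.589×10^-4 s.
The conduction current is I(t) = (V₀/R) e^(−t/τ), and the displacement current between the plates equals it.
t/τ = 1.166; I_d = (332/2.86×10^7) · e^(−1.166) = (1.161×10^-5)(0.3116) = 3.62×10^-6 A.

3.62×10^-6 A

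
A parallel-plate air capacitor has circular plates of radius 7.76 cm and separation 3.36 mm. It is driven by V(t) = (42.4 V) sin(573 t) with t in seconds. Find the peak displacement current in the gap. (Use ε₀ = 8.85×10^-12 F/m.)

1.21×10^-6 A

The displacement current equals the conduction current C dV/dt, which peaks at C V₀ ω.
With C = ε₀A/d = (8.85×10^-12)(0.01892)/(3.36×10^-3) = 4.983×10^-11 F and ω = 573 rad/s, I_d,max = (4.983×10^-11)(42.4)(573) = 1.21×10^-6 A.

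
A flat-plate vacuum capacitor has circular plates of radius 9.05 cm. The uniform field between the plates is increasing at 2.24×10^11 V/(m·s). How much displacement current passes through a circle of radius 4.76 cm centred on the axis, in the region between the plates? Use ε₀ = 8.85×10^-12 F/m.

0.0141 A

Total displacement current: I_d = ε₀(πR²)(dE/dt) = (8.85×10^-12)(0.02573)(2.24×10^11) = 0.05101 A.
Since J_d is uniform, the enclosed fraction is (r/R)² = 0.2766, giving I_d,enc = 0.0141 A.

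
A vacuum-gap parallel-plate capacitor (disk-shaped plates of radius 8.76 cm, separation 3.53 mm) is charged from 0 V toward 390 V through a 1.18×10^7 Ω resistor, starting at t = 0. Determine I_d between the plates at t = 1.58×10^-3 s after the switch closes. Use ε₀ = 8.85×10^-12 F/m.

C = ε₀A/d = (8.85×10^-12)(0.02411)/(3.53×10^-3) = 6.045×10^-11 F and τ = RC = 7.133×10^-4 s. I_d in the gap equals the RC charging current.
I_d(t) = (V₀/R) e^(−t/τ) = 3.305×10^-5 · e^(−2.215) = 3.61×10^-6 A.

3.61×10^-6 A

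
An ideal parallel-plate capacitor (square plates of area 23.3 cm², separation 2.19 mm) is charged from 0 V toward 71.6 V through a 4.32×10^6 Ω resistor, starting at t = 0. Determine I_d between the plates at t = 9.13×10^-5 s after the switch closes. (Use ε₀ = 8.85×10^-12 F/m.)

1.76×10^-6 A

C = ε₀A/d = (8.85×10^-12)(2.33×10^-3)/(2.19×10^-3) = 9.416×10^-12 F and τ = RC = 4.068×10^-5 s. I_d in the gap equals the RC charging current.
I_d(t) = (V₀/R) e^(−t/τ) = 1.657×10^-5 · e^(−2.244) = 1.76×10^-6 A.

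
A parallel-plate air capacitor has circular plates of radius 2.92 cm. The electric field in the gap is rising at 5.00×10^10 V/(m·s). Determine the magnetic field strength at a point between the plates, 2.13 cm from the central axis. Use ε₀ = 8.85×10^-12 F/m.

I_d = ε₀ dΦ_E/dt = ε₀ πR² (dE/dt) = (8.85×10^-12)(2.679×10^-3)(5.00×10^10) = 1.185×10^-3 A through the full plate area.
For r < R the Ampère–Maxwell law gives B(2πr) = μ₀ I_d (r²/R²), so B = μ₀ I_d r/(2πR²) = (4π×10^-7)(1.185×10^-3)(0.0213)/(2π·0.0292²) = 5.92×10^-9 T.

5.92×10^-9 T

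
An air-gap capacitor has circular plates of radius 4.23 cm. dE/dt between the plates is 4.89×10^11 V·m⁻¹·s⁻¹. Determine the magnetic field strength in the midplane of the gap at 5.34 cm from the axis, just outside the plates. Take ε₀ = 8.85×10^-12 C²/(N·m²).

I_d = ε₀ dΦ_E/dt = ε₀ πR² (dE/dt) = (8.85×10^-12)(5.621×10^-3)(4.89×10^11) = 0.02433 A through the full plate area.
Outside the plates the loop encloses all of I_d, so B·2πr = μ₀ I_d and B = 9.11×10^-8 T.

9.11×10^-8 T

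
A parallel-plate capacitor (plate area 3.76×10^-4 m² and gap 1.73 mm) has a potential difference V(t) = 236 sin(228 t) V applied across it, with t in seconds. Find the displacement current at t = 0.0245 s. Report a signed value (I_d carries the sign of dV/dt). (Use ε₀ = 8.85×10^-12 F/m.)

C = ε₀A/d = (8.85×10^-12)(3.76×10^-4)/(1.73×10^-3) = 1.923×10^-12 F. dV/dt = V₀ω·cos(ωt); at ωt = 5.586 rad this factor is 0.7667.
I_d = C dV/dt = (1.923×10^-12)(236)(228)(0.7667) = 7.93×10^-8 A.

7.93×10^-8 A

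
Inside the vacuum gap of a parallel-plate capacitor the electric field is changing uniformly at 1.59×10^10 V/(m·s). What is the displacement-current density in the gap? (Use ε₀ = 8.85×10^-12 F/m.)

0.141 A/m²

J_d = ε₀ dE/dt = (8.85×10^-12)(1.59×10^10) = 0.141 A/m².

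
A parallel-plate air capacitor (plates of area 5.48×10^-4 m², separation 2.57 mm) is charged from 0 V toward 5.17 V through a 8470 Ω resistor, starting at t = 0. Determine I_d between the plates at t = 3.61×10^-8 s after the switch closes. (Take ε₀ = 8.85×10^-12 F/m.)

C = ε₀A/d = (8.85×10^-12)(5.48×10^-4)/(2.57×10^-3) = 1.887×10^-12 F, so τ = RC = 1.598×10^-8 s.
The conduction current is I(t) = (V₀/R) e^(−t/τ), and the displacement current between the plates equals it.
t/τ = 2.259; I_d = (5.17/8470) · e^(−2.259) = (6.104×10^-4)(0.1045) = 6.38×10^-5 A.

6.38×10^-5 A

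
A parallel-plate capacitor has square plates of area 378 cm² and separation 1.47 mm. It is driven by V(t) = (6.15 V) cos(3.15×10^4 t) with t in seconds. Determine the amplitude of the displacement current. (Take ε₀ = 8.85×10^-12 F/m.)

4.41×10^-5 A

C = ε₀A/d = (8.85×10^-12)(0.0378)/(1.47×10^-3) = 2.276×10^-10 F; ω = 3.15×10^4 rad/s.
I_d = C dV/dt, so |I_d|_max = C V₀ ω = (2.276×10^-10)(6.15)(3.15×10^4) = 4.41×10^-5 A.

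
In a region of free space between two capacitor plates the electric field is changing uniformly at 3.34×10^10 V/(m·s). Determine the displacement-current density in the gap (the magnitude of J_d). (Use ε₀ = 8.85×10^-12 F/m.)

0.296 A/m²

J_d = ε₀ ∂E/∂t, so J_d = 0.296 A/m².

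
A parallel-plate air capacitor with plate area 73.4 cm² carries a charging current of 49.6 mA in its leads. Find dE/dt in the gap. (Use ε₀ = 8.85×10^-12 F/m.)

7.64×10^11 V/(m·s)

By continuity, I_d in the gap equals the 49.6 mA flowing in the wire.
Then dE/dt = I_d/(ε₀A) = 7.64×10^11 V/(m·s).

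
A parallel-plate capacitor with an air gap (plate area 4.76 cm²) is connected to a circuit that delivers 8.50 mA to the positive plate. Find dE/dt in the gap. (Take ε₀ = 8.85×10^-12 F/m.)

2.02×10^12 V/(m·s)

By continuity, I_d in the gap equals the 8.50 mA flowing in the wire.
Then dE/dt = I_d/(ε₀A) = 2.02×10^12 V/(m·s).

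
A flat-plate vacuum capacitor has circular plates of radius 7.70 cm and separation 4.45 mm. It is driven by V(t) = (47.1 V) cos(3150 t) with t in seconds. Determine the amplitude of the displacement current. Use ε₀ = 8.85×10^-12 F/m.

The displacement current equals the conduction current C dV/dt, which peaks at C V₀ ω.
With C = ε₀A/d = (8.85×10^-12)(0.01863)/(4.45×10^-3) = 3.705×10^-11 F and ω = 3150 rad/s, I_d,max = (3.705×10^-11)(47.1)(3150) = 5.50×10^-6 A.

5.50×10^-6 A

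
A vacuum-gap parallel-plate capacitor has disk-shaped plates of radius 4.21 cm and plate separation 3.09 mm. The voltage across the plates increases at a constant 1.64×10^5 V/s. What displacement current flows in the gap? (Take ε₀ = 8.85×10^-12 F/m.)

The displacement current equals the charging current C dV/dt. With C = ε₀A/d = (8.85×10^-12)(5.568×10^-3)/(3.09×10^-3) = 1.595×10^-11 F, I_d = (1.595×10^-11)(1.64×10^5) = 2.62×10^-6 A.

2.62×10^-6 A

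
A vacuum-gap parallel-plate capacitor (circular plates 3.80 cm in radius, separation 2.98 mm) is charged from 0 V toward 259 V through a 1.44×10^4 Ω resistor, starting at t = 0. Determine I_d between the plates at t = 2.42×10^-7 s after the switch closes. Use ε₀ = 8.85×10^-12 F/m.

C = ε₀A/d = (8.85×10^-12)(4.536×10^-3)/(2.98×10^-3) = 1.347×10^-11 F and τ = RC = 1.940×10^-7 s. I_d in the gap equals the RC charging current.
I_d(t) = (V₀/R) e^(−t/τ) = 0.01799 · e^(−1.247) = 5.17×10^-3 A.

5.17×10^-3 A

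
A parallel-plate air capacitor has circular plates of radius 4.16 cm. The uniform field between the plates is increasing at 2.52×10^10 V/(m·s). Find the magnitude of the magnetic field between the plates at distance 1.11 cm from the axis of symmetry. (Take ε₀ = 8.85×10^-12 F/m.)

1.56×10^-9 T

I_d = ε₀ dΦ_E/dt = ε₀ πR² (dE/dt) = (8.85×10^-12)(5.437×10^-3)(2.52×10^10) = 1.213×10^-3 A through the full plate area.
∮B·dl = μ₀ I_d,enc with I_d,enc = I_d r²/R² = 8.636×10^-5 A; so B = μ₀ I_d,enc/(2πr) = 1.56×10^-9 T.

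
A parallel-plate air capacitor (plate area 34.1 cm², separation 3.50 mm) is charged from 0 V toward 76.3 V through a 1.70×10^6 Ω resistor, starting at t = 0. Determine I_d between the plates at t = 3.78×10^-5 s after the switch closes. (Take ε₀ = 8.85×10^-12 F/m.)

3.41×10^-6 A

C = ε₀A/d = (8.85×10^-12)(3.41×10^-3)/(3.50×10^-3) = 8.622×10^-12 F, so τ = RC = 1.466×10^-5 s.
The conduction current is I(t) = (V₀/R) e^(−t/τ), and the displacement current between the plates equals it.
t/τ = 2.578; I_d = (76.3/1.70×10^6) · e^(−2.578) = (4.488×10^-5)(0.07593) = 3.41×10^-6 A.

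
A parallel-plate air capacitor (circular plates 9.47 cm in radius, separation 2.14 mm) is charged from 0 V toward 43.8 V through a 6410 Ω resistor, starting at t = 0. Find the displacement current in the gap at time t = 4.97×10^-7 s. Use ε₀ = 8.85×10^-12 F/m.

With C = ε₀A/d = (8.85×10^-12)(0.02817)/(2.14×10^-3) = 1.165×10^-10 F, the time constant is τ = RC = 7.468×10^-7 s, so t/τ = 0.6655 and e^(−t/τ) = 0.5140.
I_d = I_cond = (V₀/R) e^(−t/τ) = (6.833×10^-3)(0.5140) = 3.51×10^-3 A.

3.51×10^-3 A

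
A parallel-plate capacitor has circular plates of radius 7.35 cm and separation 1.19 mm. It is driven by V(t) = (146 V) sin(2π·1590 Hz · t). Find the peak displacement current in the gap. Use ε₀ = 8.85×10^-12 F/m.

(dE/dt)_max = V₀ω/d = 1.226×10^9 V/(m·s); ω = 2πf = 9990 rad/s.
I_d,max = ε₀ A (dE/dt)_max = (8.85×10^-12)(0.01697)(1.226×10^9) = 1.84×10^-4 A.

1.84×10^-4 A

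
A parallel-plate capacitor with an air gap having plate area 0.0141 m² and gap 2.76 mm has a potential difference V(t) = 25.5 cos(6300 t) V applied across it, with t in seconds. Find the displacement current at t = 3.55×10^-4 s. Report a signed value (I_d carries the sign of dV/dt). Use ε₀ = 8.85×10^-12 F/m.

dE/dt = (V₀ω/d)·−sin(ωt) with ωt = 2.2365 rad: (25.5)(6300)(-0.7865)/(2.76×10^-3) = -4.578×10^7 V/(m·s).
I_d = ε₀ A dE/dt = (8.85×10^-12)(0.0141)(-4.578×10^7) = -5.71×10^-6 A.

-5.71×10^-6 A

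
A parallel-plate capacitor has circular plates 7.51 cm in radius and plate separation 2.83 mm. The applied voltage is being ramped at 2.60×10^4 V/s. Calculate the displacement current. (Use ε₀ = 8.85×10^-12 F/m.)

C = ε₀A/d = (8.85×10^-12)(0.01772)/(2.83×10^-3) = 5.541×10^-11 F.
I_d = C dV/dt = (5.541×10^-11)(2.60×10^4) = 1.44×10^-6 A.

1.44×10^-6 A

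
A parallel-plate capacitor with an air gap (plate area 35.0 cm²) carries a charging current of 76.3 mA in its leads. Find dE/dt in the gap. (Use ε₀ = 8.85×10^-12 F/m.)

The displacement current between the plates equals the conduction current, I_d = 76.3 mA.
Then dE/dt = I_d/(ε₀A) = 2.46×10^12 V/(m·s).

2.46×10^12 V/(m·s)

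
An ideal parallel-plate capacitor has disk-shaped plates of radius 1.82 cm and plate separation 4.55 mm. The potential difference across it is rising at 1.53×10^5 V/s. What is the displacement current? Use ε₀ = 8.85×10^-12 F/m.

The displacement current equals the charging current C dV/dt. With C = ε₀A/d = (8.85×10^-12)(1.041×10^-3)/(4.55×10^-3) = 2.025×10^-12 F, I_d = (2.025×10^-12)(1.53×10^5) = 3.10×10^-7 A.

3.10×10^-7 A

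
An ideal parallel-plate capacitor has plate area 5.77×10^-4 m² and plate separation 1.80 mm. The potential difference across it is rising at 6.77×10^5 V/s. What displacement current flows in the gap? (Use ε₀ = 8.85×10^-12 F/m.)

C = ε₀A/d = (8.85×10^-12)(5.77×10^-4)/(1.80×10^-3) = 2.837×10^-12 F.
I_d = C dV/dt = (2.837×10^-12)(6.77×10^5) = 1.92×10^-6 A.

1.92×10^-6 A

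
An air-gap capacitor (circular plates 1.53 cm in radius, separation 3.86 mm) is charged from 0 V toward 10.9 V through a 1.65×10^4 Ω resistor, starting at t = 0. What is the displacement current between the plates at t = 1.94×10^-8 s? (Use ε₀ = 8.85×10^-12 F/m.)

3.29×10^-4 A

C = ε₀A/d = (8.85×10^-12)(7.354×10^-4)/(3.86×10^-3) = 1.686×10^-12 F and τ = RC = 2.782×10^-8 s. I_d in the gap equals the RC charging current.
I_d(t) = (V₀/R) e^(−t/τ) = 6.606×10^-4 · e^(−0.6973) = 3.29×10^-4 A.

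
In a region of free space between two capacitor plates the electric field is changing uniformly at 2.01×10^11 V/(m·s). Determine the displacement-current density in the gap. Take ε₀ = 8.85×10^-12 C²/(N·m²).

The displacement-current density is ε₀ ∂E/∂t = (8.85×10^-12)(2.01×10^11) = 1.78 A/m².

1.78 A/m²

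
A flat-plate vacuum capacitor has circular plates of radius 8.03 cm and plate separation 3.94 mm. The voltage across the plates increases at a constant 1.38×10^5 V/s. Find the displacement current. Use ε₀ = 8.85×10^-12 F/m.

6.28×10^-6 A

C = ε₀A/d = (8.85×10^-12)(0.02026)/(3.94×10^-3) = 4.551×10^-11 F.
I_d = C dV/dt = (4.551×10^-11)(1.38×10^5) = 6.28×10^-6 A.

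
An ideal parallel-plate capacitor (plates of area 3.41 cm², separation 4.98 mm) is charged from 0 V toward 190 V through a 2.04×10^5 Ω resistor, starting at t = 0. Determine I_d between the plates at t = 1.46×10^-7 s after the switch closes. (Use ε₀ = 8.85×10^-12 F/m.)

With C = ε₀A/d = (8.85×10^-12)(3.41×10^-4)/(4.98×10^-3) = 6.060×10^-13 F, the time constant is τ = RC = 1.236×10^-7 s, so t/τ = 1.181 and e^(−t/τ) = 0.3070.
I_d = I_cond = (V₀/R) e^(−t/τ) = (9.314×10^-4)(0.3070) = 2.86×10^-4 A.

2.86×10^-4 A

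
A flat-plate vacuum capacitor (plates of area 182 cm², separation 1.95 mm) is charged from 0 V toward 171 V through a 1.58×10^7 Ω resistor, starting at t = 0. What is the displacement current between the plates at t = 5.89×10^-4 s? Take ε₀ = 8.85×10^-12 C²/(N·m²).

6.89×10^-6 A

C = ε₀A/d = (8.85×10^-12)(0.0182)/(1.95×10^-3) = 8.260×10^-11 F and τ = RC = 1.305×10^-3 s. I_d in the gap equals the RC charging current.
I_d(t) = (V₀/R) e^(−t/τ) = 1.082×10^-5 · e^(−0.4513) = 6.89×10^-6 A.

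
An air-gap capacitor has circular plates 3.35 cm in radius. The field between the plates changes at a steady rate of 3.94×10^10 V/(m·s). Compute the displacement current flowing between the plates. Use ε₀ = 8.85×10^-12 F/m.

1.23×10^-3 A

The displacement current is ε₀ times dΦ_E/dt = ε₀ A dE/dt = (8.85×10^-12)(3.526×10^-3)(3.94×10^10) = 1.23×10^-3 A.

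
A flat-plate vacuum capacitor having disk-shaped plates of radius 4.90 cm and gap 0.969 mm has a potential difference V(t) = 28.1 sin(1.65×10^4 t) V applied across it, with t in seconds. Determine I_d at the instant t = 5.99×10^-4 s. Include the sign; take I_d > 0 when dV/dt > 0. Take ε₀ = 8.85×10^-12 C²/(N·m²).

dE/dt = (V₀ω/d)·cos(ωt) with ωt = 9.8835 rad: (28.1)(1.65×10^4)(-0.8966)/(9.69×10^-4) = -4.290×10^8 V/(m·s).
I_d = ε₀ A dE/dt = (8.85×10^-12)(7.543×10^-3)(-4.290×10^8) = -2.86×10^-5 A.

-2.86×10^-5 A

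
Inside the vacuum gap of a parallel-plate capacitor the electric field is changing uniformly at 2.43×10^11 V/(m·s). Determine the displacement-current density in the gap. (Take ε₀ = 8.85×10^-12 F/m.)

2.15 A/m²

J_d = ε₀ ∂E/∂t, so J_d = 2.15 A/m².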